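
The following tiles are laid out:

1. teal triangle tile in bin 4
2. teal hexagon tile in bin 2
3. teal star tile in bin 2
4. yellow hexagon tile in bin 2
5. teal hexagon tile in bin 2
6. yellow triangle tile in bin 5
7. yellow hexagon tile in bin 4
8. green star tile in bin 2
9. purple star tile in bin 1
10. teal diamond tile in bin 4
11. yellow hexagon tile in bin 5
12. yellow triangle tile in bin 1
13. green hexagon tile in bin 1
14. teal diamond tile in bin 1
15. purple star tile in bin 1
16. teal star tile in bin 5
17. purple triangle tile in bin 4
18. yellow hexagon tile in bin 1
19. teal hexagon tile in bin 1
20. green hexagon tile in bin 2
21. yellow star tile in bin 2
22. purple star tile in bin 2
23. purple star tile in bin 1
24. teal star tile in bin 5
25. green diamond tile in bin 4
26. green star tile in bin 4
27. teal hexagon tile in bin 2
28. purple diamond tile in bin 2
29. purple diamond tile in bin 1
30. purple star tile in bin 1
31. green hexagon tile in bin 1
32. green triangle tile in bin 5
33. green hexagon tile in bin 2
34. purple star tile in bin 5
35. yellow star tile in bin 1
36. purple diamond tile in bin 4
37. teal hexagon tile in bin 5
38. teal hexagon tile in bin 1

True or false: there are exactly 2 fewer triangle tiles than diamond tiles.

False

There are 5 triangle tiles.
There are 6 diamond tiles.
The claim requires 6 − 5 (= 1) to equal 2, which does not hold.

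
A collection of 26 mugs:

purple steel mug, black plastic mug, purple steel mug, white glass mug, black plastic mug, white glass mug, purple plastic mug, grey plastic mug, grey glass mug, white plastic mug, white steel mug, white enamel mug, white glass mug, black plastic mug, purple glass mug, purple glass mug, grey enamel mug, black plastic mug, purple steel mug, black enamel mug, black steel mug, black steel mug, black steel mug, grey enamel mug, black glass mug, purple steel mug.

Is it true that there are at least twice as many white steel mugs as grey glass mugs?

white steel mugs: 1.
grey glass mugs: 1.
The claim requires 1 ≥ 2 × 1 = 2, which does not hold.

False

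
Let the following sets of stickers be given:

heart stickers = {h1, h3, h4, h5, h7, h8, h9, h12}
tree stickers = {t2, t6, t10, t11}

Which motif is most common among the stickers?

heart

Counts by motif: heart 8, tree 4.
The maximum is 8, held uniquely by heart.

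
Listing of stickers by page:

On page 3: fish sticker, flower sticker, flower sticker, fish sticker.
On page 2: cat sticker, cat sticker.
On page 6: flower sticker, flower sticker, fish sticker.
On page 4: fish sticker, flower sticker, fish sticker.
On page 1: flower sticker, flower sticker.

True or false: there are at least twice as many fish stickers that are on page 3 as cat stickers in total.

False

|fish stickers on page 3| = 2.
|cat stickers| = 2.
The claim requires 2 ≥ 2 × 2 = 4, which does not hold.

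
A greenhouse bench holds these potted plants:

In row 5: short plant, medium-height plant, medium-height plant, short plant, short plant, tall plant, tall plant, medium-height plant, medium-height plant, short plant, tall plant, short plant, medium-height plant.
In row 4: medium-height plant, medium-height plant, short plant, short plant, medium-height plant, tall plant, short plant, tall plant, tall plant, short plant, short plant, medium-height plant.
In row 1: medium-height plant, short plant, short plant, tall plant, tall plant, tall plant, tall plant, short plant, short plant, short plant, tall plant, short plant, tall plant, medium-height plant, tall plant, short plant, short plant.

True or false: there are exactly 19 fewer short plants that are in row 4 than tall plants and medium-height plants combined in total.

True

short plants in row 4: 5.
tall plants: 13; medium-height plants: 11; combined: 13 + 11 = 24.
The claim requires 24 − 5 (= 19) to equal 19, which holds.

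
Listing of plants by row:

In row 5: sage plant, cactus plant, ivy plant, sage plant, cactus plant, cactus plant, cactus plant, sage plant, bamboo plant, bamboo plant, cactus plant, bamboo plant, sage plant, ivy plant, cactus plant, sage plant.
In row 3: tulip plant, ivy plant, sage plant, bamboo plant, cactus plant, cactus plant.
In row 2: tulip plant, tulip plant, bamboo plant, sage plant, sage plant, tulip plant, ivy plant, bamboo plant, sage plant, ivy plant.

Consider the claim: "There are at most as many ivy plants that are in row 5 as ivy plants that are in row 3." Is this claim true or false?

False

|ivy plants in row 5| = 2.
|ivy plants in row 3| = 1.
The claim requires 2 ≤ 1, which does not hold.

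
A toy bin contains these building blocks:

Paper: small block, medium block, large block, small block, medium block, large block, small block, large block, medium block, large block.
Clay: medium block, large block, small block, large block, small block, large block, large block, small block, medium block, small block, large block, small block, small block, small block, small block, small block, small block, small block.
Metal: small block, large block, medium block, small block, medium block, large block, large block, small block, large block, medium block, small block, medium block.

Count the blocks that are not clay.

Total blocks: 40; with the excluded value: 18; remaining 40 − 18 = 22.

22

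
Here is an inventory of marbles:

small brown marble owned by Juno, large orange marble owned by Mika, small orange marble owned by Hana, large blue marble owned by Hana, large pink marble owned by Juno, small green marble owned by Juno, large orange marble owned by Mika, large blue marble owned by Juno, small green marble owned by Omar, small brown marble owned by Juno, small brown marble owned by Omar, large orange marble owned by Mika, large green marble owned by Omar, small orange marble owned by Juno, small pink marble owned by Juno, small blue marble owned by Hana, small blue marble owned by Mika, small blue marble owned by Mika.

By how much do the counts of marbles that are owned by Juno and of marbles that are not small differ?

marbles owned by Juno: 7. marbles that are not small: 7.
|7 − 7| = 7 − 7 = 0.

0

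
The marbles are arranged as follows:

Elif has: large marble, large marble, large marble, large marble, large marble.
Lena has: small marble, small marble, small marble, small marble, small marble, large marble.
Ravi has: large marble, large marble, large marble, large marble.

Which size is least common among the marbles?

Counts by size: large 10, small 5.
The minimum is 5, held uniquely by small.

small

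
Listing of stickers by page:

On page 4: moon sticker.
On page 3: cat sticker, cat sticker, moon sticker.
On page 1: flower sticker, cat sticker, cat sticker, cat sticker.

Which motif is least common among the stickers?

flower

Counts by motif: cat 5, moon 2, flower 1.
The minimum is 1, held uniquely by flower.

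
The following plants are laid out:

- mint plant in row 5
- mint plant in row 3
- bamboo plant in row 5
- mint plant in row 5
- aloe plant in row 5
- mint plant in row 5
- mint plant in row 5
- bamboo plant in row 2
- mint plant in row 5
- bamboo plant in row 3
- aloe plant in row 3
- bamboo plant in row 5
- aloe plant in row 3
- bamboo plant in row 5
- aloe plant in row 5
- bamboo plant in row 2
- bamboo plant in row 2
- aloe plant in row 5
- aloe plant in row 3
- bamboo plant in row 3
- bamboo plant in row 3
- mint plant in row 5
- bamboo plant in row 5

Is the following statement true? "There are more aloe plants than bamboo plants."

|aloe plants| = 6.
|bamboo plants| = 10.
The claim requires 6 > 10, which does not hold.

False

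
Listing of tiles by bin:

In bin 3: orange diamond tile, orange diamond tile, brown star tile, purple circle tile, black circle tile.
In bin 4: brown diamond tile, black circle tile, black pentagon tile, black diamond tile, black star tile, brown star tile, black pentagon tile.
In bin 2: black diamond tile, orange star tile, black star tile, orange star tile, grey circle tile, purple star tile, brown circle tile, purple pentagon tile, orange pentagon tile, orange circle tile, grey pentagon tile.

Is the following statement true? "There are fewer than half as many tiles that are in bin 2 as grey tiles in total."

|tiles in bin 2| = 11.
|grey tiles| = 2.
The claim requires 2 × 11 = 22 < 2, which does not hold.

False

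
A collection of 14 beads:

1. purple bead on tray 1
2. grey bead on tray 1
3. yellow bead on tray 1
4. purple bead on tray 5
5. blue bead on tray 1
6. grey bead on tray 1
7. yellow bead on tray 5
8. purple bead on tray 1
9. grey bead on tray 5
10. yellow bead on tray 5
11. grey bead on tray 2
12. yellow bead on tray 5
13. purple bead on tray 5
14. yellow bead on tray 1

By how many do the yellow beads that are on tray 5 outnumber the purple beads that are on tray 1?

yellow beads on tray 5: 3.
purple beads on tray 1: 2.
3 − 2 = 1.

1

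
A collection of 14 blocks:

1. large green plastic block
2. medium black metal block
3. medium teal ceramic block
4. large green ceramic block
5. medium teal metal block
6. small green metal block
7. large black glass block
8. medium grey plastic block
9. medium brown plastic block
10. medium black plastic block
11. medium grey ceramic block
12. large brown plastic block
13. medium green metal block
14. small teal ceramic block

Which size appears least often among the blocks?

Counts by size: medium 8, large 4, small 2.
The minimum is 2, held uniquely by small.

small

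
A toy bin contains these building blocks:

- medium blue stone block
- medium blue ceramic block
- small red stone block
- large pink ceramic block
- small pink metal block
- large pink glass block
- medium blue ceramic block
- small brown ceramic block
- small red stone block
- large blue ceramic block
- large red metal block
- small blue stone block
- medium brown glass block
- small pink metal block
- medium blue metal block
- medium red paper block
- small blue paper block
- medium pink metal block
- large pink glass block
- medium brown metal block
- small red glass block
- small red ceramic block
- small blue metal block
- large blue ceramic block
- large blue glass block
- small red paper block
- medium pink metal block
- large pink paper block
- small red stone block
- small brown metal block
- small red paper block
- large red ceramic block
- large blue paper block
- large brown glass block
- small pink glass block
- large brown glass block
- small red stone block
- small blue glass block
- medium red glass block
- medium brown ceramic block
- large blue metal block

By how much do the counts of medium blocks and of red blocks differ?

medium blocks: 11. red blocks: 12.
|11 − 12| = 12 − 11 = 1.

1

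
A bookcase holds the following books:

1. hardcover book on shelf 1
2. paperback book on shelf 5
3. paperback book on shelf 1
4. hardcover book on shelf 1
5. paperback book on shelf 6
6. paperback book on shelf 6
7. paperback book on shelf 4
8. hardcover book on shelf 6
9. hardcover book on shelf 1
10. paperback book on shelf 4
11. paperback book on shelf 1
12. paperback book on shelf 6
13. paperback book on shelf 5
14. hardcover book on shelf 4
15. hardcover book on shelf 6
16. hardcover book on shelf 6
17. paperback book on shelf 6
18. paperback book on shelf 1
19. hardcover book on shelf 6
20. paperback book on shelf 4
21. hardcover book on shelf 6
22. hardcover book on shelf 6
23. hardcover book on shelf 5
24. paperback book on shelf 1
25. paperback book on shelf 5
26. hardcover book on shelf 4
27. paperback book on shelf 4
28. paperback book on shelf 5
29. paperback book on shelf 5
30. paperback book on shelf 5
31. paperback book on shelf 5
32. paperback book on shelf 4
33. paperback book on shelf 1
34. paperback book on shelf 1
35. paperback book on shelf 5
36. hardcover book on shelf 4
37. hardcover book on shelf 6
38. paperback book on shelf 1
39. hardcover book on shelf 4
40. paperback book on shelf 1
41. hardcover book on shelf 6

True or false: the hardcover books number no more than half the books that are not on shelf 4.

True

|hardcover books| = 16.
|books that are not on shelf 4| = 32.
The claim requires 2 × 16 = 32 ≤ 32, which holds.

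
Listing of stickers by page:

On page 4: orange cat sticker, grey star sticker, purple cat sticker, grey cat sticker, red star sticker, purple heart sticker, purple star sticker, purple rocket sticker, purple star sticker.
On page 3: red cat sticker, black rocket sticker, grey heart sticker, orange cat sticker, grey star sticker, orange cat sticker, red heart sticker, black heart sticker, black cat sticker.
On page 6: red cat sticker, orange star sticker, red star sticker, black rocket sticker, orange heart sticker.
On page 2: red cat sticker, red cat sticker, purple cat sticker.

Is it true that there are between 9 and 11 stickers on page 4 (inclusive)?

True

There are 9 stickers on page 4.
The claim requires 9 ≤ 9 ≤ 11, which holds.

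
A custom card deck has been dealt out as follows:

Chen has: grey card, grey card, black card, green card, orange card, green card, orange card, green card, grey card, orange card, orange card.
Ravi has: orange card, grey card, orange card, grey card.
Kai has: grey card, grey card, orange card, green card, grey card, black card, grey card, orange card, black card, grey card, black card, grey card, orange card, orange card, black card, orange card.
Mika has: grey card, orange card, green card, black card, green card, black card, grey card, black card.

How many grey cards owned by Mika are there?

2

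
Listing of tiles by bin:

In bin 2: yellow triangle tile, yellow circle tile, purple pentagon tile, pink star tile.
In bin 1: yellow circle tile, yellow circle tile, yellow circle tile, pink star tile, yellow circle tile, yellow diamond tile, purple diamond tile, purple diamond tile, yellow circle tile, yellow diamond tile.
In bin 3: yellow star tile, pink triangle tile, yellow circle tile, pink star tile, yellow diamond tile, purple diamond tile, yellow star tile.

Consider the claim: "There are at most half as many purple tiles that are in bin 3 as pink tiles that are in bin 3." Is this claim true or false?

|purple tiles in bin 3| = 1.
|pink tiles in bin 3| = 2.
The claim requires 2 × 1 = 2 ≤ 2, which holds.

True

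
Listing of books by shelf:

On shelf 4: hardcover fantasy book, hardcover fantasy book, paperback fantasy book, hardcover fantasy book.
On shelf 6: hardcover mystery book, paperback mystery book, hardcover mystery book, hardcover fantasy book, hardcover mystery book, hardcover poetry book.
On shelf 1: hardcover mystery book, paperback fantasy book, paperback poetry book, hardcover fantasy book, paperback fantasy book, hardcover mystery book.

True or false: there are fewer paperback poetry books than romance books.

False

|paperback poetry books| = 1.
|romance books| = 0.
The claim requires 1 < 0, which does not hold.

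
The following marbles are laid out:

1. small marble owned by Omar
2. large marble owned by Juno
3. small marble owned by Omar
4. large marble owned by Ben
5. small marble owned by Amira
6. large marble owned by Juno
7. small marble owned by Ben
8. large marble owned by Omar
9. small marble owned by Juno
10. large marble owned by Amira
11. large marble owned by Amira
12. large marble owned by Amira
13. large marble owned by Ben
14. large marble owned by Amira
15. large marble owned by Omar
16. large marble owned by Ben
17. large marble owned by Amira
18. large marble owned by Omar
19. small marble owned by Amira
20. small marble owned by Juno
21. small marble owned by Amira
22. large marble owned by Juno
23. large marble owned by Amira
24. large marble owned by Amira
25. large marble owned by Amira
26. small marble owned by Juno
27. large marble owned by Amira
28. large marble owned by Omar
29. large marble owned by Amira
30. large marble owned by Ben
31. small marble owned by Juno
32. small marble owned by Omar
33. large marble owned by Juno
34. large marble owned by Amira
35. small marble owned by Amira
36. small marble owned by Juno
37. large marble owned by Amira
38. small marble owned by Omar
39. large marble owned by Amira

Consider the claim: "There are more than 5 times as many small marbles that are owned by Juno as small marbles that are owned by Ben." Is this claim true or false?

False

Count of small marbles owned by Juno: 5.
Count of small marbles owned by Ben: 1.
The claim requires 5 > 5 × 1 = 5, which does not hold.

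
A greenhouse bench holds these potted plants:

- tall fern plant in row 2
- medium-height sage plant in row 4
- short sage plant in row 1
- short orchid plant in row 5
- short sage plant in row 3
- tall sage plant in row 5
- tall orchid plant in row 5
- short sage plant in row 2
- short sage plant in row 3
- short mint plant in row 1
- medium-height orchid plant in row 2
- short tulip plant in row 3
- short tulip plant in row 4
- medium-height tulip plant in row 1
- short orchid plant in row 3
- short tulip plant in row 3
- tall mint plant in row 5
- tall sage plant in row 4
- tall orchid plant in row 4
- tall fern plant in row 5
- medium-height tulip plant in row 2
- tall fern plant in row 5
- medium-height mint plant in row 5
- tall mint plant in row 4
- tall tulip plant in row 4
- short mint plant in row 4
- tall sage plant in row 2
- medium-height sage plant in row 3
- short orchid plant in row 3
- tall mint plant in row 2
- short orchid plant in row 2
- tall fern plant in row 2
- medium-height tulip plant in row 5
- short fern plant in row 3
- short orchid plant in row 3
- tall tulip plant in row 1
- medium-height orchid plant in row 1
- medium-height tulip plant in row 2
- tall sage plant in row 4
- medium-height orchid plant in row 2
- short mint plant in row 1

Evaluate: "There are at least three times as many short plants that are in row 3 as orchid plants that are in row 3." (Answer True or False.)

|short plants in row 3| = 8.
|orchid plants in row 3| = 3.
The claim requires 8 ≥ 3 × 3 = 9, which does not hold.

False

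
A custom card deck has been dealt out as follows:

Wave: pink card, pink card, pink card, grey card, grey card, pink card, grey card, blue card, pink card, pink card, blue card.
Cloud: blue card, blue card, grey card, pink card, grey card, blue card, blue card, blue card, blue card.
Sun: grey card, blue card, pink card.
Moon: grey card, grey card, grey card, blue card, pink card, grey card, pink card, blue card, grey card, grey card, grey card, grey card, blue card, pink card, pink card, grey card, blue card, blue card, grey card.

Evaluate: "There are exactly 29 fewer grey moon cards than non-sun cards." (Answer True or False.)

|grey moon cards| = 10.
|non-sun cards| = 39.
The claim requires 39 − 10 (= 29) to equal 29, which holds.

True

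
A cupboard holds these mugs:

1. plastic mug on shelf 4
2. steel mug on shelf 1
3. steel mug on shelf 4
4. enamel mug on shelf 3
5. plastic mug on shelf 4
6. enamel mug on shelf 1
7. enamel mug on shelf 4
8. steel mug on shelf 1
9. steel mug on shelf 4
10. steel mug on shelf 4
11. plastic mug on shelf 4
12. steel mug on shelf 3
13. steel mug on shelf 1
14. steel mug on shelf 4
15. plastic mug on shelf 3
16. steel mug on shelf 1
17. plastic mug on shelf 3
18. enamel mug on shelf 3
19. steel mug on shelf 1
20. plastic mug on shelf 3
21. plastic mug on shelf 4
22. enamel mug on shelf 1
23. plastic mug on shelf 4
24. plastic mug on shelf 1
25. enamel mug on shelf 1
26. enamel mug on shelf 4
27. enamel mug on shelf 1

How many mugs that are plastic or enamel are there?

17

enamel: 8; plastic: 9; together 8 + 9 = 17.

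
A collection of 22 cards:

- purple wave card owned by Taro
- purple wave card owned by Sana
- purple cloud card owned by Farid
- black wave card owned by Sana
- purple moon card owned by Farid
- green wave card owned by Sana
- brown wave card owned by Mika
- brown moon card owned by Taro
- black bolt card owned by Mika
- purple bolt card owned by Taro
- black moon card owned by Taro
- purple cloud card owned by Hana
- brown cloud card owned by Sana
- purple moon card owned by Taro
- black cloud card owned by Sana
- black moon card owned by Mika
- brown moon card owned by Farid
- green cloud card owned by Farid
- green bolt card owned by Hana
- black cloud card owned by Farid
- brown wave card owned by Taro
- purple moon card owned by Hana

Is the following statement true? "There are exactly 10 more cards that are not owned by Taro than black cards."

Count of cards that are not owned by Taro: 16.
There are 6 black cards.
The claim requires 16 − 6 (= 10) to equal 10, which holds.

True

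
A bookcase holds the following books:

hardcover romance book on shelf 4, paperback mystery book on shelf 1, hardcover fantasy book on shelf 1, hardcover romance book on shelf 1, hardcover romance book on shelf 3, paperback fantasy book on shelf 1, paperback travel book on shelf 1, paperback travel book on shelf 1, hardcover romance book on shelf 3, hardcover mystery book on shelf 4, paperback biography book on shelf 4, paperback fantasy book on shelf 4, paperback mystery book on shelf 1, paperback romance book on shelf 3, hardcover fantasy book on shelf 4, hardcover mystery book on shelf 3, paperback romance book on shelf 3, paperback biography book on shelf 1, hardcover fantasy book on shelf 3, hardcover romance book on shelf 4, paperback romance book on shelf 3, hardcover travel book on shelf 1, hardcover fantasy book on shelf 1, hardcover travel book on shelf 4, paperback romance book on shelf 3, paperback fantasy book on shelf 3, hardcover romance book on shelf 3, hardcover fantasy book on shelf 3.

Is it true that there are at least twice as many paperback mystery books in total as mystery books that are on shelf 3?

True

|paperback mystery books| = 2.
|mystery books on shelf 3| = 1.
The claim requires 2 ≥ 2 × 1 = 2, which holds.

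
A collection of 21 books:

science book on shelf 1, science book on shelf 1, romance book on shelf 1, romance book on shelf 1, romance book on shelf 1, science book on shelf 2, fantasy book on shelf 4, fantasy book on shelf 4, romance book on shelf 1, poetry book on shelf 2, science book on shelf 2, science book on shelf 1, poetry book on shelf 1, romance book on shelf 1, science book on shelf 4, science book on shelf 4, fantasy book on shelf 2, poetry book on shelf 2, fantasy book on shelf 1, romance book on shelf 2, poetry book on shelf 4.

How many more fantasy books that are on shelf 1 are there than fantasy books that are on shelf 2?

fantasy books on shelf 1: 1.
fantasy books on shelf 2: 1.
1 − 1 = 0.

0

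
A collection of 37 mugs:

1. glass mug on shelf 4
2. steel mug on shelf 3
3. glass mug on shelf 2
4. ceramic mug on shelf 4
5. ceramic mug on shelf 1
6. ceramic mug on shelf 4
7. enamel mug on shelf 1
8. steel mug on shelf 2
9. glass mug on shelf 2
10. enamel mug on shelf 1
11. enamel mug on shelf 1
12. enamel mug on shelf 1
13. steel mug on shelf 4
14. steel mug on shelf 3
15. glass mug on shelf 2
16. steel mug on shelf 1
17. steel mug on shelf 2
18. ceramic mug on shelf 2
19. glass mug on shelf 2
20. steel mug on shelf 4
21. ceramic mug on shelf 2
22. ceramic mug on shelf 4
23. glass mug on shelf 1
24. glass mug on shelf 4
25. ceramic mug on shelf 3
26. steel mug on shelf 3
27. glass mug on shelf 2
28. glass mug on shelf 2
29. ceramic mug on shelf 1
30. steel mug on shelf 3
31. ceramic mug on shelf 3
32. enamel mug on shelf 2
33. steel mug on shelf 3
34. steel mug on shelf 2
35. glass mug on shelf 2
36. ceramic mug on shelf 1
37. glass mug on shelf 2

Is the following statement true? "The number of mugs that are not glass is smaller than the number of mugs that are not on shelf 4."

True

mugs that are not glass: 26.
mugs that are not on shelf 4: 30.
The claim requires 26 < 30, which holds.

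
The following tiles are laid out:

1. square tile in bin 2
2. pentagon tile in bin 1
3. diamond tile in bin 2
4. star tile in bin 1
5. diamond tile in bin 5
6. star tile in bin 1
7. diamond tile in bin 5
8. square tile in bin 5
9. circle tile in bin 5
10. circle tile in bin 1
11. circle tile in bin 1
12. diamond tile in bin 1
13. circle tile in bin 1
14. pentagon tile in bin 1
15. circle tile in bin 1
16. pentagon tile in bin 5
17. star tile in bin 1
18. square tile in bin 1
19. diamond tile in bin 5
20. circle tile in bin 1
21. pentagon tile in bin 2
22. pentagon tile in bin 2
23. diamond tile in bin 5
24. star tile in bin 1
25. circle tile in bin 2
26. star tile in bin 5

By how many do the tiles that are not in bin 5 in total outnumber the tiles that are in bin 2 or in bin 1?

tiles that are not in bin 5: 18.
tiles in bin 2 or in bin 1: 18.
18 − 18 = 0.

0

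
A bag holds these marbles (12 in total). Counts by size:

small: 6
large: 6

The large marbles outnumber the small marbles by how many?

large marbles: 6.
small marbles: 6.
6 − 6 = 0.

0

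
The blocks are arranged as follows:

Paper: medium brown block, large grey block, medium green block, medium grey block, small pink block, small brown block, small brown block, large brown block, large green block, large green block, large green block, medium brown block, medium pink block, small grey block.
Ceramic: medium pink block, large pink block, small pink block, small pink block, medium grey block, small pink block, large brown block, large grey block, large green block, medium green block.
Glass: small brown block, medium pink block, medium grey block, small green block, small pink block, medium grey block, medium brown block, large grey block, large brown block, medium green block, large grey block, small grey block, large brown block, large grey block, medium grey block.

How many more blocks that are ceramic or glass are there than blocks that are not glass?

1

blocks that are ceramic or glass: 25.
blocks that are not glass: 24.
25 − 24 = 1.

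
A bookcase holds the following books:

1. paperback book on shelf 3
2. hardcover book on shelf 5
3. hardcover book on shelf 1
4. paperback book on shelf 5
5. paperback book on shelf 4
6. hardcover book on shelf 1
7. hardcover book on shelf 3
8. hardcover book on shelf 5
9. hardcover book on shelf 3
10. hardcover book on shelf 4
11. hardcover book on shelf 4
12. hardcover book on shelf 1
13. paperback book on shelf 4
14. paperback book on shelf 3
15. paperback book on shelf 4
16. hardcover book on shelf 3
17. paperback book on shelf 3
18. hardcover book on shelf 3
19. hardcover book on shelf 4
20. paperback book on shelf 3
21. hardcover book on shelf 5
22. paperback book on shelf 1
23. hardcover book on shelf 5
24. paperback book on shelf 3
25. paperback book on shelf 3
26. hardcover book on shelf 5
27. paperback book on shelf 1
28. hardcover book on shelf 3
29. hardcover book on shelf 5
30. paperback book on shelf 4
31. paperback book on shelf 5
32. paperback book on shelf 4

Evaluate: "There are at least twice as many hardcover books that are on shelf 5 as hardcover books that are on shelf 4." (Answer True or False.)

|hardcover books on shelf 5| = 6.
|hardcover books on shelf 4| = 3.
The claim requires 6 ≥ 2 × 3 = 6, which holds.

True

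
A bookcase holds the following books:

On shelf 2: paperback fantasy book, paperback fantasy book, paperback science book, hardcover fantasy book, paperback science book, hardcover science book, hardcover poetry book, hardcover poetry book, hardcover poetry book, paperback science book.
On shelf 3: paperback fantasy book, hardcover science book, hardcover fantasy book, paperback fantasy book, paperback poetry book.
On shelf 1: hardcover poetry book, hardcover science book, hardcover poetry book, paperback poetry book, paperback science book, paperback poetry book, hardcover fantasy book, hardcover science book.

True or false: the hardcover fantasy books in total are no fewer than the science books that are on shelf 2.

There are 3 hardcover fantasy books.
There are 4 science books on shelf 2.
The claim requires 3 ≥ 4, which does not hold.

False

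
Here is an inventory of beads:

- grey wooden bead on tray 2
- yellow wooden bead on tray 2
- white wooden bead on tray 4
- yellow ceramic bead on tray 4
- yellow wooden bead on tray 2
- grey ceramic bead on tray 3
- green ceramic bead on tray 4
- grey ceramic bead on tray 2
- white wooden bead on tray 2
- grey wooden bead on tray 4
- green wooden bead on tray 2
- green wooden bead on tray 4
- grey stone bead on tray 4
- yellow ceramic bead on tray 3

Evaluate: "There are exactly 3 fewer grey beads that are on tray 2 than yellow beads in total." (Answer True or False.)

False

grey beads on tray 2: 2.
yellow beads: 4.
The claim requires 4 − 2 (= 2) to equal 3, which does not hold.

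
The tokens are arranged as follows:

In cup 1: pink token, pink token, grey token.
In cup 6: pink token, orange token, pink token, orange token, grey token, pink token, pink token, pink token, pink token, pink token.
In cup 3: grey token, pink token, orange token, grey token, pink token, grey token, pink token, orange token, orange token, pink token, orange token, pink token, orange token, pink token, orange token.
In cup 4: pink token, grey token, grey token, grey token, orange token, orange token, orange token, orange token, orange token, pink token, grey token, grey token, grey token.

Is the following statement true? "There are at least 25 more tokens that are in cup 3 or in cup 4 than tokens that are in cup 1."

There are 28 tokens in cup 3 or in cup 4.
There are 3 tokens in cup 1.
The claim requires 28 − 3 = 25 ≥ 25, which holds.

True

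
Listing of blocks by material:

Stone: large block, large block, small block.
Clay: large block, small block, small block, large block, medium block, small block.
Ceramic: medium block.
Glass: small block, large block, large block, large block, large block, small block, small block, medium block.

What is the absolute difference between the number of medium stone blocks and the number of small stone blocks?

medium stone blocks: 0. small stone blocks: 1.
|0 − 1| = 1 − 0 = 1.

1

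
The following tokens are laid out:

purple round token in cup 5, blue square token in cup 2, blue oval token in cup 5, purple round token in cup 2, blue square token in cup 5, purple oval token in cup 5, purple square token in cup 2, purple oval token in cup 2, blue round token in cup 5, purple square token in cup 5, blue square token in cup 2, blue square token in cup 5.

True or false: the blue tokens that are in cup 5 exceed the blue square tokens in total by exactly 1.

|blue tokens in cup 5| = 4.
|blue square tokens| = 4.
The claim requires 4 − 4 (= 0) to equal 1, which does not hold.

False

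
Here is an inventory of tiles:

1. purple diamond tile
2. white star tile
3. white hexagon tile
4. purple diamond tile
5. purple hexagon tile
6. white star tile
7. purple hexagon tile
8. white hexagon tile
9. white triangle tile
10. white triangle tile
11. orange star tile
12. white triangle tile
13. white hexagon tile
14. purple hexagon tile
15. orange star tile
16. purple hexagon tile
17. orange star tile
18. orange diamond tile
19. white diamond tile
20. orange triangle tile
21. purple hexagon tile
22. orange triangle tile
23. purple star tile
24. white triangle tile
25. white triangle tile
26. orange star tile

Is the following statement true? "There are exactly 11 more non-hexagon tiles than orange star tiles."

non-hexagon tiles: 18.
orange star tiles: 4.
The claim requires 18 − 4 (= 14) to equal 11, which does not hold.

False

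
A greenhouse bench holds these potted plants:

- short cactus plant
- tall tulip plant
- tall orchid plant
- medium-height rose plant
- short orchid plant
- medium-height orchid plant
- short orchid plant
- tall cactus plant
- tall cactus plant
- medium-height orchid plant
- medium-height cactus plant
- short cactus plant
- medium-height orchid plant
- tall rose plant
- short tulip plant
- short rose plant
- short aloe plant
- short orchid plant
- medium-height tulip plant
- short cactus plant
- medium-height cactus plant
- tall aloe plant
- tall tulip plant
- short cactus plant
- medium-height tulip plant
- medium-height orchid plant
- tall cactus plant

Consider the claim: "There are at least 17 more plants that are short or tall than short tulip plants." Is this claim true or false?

plants that are short or tall: 18.
short tulip plants: 1.
The claim requires 18 − 1 = 17 ≥ 17, which holds.

True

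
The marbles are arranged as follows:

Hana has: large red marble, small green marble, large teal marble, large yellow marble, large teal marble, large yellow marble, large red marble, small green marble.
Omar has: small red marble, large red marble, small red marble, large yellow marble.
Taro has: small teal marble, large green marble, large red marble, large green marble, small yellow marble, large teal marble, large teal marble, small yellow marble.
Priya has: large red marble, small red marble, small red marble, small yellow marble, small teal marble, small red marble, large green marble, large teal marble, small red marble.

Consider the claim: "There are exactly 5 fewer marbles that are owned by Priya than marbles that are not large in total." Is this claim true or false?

marbles owned by Priya: 9.
marbles that are not large: 13.
The claim requires 13 − 9 (= 4) to equal 5, which does not hold.

False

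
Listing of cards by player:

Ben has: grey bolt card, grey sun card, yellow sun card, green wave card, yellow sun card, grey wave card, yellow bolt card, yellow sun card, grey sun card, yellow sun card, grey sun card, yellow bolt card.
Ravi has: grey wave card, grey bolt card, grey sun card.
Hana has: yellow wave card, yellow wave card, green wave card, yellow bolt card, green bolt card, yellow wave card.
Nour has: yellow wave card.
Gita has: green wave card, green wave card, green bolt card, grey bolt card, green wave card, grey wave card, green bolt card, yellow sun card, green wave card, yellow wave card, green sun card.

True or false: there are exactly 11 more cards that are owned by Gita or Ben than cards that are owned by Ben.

True

cards owned by Gita or Ben: 23.
cards owned by Ben: 12.
The claim requires 23 − 12 (= 11) to equal 11, which holds.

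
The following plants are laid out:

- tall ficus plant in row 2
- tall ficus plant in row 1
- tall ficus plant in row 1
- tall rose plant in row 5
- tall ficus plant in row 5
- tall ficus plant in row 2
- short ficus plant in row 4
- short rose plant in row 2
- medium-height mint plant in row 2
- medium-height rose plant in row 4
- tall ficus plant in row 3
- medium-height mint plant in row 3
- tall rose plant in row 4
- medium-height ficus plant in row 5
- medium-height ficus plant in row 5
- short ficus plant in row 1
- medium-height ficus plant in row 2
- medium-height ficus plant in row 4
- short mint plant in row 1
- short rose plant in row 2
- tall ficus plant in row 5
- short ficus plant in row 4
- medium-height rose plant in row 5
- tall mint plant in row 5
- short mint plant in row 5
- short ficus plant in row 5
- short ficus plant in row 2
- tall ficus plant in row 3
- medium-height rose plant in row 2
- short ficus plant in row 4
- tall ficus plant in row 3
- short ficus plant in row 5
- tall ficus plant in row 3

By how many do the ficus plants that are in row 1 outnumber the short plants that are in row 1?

1

ficus plants in row 1: 3.
short plants in row 1: 2.
3 − 2 = 1.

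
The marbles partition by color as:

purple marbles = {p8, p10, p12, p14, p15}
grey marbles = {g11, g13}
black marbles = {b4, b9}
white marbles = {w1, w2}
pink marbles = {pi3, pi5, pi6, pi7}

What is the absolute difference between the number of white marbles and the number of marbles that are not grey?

white marbles: 2. marbles that are not grey: 13.
|2 − 13| = 13 − 2 = 11.

11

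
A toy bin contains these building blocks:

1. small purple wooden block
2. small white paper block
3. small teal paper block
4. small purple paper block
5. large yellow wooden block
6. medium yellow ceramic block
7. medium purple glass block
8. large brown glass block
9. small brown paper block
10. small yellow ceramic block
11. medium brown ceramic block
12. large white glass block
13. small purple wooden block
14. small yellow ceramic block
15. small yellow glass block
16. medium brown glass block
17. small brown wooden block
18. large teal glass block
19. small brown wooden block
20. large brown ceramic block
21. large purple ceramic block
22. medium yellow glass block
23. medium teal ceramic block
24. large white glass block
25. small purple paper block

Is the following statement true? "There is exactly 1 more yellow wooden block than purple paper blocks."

yellow wooden blocks: 1.
purple paper blocks: 2.
The claim requires 1 − 2 (= -1) to equal 1, which does not hold.

False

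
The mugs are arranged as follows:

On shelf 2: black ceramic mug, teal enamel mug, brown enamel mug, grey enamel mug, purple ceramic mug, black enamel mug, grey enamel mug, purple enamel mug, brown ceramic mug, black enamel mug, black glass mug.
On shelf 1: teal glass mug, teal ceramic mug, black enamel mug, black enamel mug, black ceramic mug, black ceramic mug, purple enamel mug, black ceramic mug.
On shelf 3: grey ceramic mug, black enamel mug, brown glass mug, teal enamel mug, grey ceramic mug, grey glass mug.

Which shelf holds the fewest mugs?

Counts by shelf: shelf 2→11, shelf 1→8, shelf 3→6.
The minimum is 6, held uniquely by shelf 3.

shelf 3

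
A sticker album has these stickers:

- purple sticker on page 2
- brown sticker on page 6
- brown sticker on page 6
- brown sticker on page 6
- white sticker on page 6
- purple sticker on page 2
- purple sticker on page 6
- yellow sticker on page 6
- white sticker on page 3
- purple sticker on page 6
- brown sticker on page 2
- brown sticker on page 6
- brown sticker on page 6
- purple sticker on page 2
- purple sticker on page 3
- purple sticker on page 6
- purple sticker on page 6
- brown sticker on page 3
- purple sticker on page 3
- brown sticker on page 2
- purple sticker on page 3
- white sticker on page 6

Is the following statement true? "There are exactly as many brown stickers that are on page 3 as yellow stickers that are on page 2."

There is 1 brown sticker on page 3.
There are 0 yellow stickers on page 2.
The claim requires 1 = 0, which does not hold.

False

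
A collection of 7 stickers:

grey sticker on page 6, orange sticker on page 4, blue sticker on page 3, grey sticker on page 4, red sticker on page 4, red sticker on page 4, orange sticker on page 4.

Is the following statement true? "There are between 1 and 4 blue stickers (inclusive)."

True

There is 1 blue sticker.
The claim requires 1 ≤ 1 ≤ 4, which holds.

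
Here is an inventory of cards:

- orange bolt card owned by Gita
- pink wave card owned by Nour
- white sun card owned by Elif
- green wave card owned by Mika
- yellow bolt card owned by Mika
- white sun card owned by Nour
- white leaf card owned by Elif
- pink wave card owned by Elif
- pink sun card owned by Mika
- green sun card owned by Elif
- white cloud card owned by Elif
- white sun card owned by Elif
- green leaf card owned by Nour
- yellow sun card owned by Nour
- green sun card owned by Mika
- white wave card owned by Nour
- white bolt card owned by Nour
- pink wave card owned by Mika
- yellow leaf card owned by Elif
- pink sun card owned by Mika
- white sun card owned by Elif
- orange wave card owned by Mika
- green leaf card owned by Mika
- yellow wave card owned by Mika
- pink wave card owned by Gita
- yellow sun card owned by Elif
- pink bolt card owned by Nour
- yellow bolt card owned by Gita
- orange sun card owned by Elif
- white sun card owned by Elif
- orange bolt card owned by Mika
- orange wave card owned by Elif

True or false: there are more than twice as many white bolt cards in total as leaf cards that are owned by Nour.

False

white bolt cards: 1.
leaf cards owned by Nour: 1.
The claim requires 1 > 2 × 1 = 2, which does not hold.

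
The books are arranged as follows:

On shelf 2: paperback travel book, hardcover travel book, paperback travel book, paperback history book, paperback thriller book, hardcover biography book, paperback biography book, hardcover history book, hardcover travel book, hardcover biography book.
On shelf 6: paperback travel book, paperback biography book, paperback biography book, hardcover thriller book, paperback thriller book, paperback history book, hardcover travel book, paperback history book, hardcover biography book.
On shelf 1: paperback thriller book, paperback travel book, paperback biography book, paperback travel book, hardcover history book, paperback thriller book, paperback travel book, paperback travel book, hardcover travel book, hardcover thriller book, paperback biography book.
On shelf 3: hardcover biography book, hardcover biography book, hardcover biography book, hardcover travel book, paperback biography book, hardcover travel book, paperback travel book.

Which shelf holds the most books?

Counts by shelf: shelf 1→11, shelf 2→10, shelf 6→9, shelf 3→7.
The maximum is 11, held uniquely by shelf 1.

shelf 1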